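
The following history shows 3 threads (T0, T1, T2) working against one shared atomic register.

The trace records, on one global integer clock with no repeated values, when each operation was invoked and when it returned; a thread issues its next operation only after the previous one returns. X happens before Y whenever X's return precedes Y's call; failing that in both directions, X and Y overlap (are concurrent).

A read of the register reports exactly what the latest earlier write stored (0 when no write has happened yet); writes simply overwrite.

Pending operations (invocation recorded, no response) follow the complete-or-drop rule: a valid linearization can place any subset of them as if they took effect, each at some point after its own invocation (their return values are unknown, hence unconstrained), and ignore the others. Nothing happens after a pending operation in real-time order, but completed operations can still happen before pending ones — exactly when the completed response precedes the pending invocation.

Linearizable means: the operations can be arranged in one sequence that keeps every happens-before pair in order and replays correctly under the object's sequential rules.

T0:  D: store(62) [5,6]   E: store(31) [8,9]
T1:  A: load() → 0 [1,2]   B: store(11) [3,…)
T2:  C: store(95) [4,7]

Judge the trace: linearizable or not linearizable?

a witness: A, B, C, D, E
after step 1 (A load() → 0): value 0
after step 2 (B store(11) (pending, included)): value 11
after step 3 (C store(95)): value 95
after step 4 (D store(62)): value 62
after step 5 (E store(31)): value 31

linearizable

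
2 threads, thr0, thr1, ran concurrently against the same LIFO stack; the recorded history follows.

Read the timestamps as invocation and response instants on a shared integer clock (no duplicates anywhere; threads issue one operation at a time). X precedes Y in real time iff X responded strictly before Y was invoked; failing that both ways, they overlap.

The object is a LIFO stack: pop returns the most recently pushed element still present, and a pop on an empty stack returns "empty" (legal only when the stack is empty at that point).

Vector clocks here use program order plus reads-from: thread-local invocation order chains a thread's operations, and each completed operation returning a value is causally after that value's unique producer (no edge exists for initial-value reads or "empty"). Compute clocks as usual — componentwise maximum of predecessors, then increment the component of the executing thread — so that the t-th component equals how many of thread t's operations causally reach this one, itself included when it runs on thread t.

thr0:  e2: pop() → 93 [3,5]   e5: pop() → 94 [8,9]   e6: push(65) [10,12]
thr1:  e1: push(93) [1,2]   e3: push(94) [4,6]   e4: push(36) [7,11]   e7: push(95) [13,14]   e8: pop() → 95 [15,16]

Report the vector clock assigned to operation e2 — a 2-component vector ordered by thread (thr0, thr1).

(1, 1)

invoked at 1, e1 has no predecessors; its own thr1 bump gives (0, 1)
invoked at 4, e3 merges VC(e1)=(0, 1) and bumps thr1's slot → (0, 2)
invoked at 3, e2 merges VC(e1)=(0, 1) and bumps thr0's slot → (1, 1)
invoked at 7, e4 merges VC(e3)=(0, 2) and bumps thr1's slot → (0, 3)
invoked at 13, e7 merges VC(e4)=(0, 3) and bumps thr1's slot → (0, 4)
invoked at 8, e5 merges VC(e2)=(1, 1), VC(e3)=(0, 2) and bumps thr0's slot → (2, 2)
invoked at 15, e8 merges VC(e7)=(0, 4) and bumps thr1's slot → (0, 5)
invoked at 10, e6 merges VC(e5)=(2, 2) and bumps thr0's slot → (3, 2)
target: VC(e2) = (1, 1)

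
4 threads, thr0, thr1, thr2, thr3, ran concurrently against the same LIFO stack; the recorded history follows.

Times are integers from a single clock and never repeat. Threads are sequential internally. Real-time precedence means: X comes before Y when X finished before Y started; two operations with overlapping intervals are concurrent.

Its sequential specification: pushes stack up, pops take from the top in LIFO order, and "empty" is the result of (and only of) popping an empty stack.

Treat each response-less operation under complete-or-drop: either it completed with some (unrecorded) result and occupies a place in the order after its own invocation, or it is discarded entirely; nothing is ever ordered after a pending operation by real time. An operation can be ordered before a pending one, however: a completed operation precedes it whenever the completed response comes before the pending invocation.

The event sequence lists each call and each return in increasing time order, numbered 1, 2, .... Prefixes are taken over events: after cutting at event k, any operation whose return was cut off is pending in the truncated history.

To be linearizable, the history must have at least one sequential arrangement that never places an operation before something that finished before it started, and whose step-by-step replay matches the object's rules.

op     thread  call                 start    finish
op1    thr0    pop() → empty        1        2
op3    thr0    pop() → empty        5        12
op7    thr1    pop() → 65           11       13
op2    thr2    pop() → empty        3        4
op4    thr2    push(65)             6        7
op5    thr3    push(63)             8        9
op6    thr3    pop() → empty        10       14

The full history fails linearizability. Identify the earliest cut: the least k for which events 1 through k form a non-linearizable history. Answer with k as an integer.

14

one valid order for events 1..13 is op1, op2, op3, op4, op5, op6, op7:
step 1: op1 pop() → empty — stack <>
step 2: op2 pop() → empty — stack <>
step 3: op3 pop() → empty — stack <>
step 4: op4 push(65) — stack <65>
step 5: op5 push(63) — stack <65,63>
step 6: op6 pop() (pending, included) — stack <65>
step 7: op7 pop() → 65 — stack <>
with event 14 included (op6 responding at time 14), all real-time-consistent orders fail
one such order, op1, op2, op3, op4, op5, op6, op7, breaks at step 6 where op6 pop() → empty is illegal
one such order, op1, op2, op3, op4, op5, op7, op6, breaks at step 6 where op7 pop() → 65 is illegal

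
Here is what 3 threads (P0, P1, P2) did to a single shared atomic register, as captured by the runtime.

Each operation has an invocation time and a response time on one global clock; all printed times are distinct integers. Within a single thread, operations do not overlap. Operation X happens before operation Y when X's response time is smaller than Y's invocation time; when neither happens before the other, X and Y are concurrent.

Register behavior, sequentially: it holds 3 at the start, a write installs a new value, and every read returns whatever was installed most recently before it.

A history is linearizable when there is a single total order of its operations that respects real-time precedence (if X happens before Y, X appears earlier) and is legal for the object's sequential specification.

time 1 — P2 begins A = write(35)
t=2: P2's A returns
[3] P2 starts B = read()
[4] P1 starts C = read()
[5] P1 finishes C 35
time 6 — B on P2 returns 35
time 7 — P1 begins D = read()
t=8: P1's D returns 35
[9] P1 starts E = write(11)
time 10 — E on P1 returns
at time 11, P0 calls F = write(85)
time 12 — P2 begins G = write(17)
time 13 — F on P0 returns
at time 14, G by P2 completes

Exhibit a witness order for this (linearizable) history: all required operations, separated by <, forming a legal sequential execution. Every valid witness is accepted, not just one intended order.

after step 1 (A write(35)): value 35
after step 2 (B read() → 35): value 35
after step 3 (C read() → 35): value 35
after step 4 (D read() → 35): value 35
after step 5 (E write(11)): value 11
after step 6 (F write(85)): value 85
after step 7 (G write(17)): value 17

A < B < C < D < E < F < G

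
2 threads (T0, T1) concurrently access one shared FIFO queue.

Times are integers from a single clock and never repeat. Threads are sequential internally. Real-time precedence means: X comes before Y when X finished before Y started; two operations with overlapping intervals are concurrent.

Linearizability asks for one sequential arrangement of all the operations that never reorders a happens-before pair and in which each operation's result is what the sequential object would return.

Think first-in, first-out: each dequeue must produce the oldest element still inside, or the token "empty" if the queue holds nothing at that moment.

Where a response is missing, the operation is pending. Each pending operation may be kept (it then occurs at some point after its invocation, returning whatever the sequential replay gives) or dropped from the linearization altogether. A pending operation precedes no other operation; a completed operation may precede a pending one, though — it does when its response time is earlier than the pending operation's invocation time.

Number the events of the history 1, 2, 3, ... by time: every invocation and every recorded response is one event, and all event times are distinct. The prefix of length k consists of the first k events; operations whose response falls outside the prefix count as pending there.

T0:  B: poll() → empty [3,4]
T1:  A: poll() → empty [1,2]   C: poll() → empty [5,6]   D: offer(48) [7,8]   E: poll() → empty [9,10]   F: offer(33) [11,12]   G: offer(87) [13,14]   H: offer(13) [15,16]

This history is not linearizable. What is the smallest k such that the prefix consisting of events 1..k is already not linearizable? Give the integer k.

10

events 1..9 are still linearizable — one witness is A, B, C, D:
after step 1 (A poll() → empty): queue <>
after step 2 (B poll() → empty): queue <>
after step 3 (C poll() → empty): queue <>
after step 4 (D offer(48)): queue <48>
adding event 10 (E responds at 10) leaves no legal real-time order
e.g. A, B, C, D, E: illegal at step 5, since E poll() → empty cannot apply there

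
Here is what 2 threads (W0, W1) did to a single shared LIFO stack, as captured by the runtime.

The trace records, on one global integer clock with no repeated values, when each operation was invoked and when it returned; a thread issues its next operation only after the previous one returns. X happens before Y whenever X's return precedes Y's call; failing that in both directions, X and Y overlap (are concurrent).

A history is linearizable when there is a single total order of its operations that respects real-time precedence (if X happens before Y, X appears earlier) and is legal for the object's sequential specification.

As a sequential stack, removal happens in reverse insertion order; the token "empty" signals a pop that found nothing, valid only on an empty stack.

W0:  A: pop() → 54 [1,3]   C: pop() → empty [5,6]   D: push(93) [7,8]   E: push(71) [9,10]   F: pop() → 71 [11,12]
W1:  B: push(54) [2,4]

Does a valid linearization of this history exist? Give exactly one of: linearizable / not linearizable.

linearizable

a witness: B, A, C, D, E, F
step 1: B push(54) — stack <54>
step 2: A pop() → 54 — stack <>
step 3: C pop() → empty — stack <>
step 4: D push(93) — stack <93>
step 5: E push(71) — stack <93,71>
step 6: F pop() → 71 — stack <93>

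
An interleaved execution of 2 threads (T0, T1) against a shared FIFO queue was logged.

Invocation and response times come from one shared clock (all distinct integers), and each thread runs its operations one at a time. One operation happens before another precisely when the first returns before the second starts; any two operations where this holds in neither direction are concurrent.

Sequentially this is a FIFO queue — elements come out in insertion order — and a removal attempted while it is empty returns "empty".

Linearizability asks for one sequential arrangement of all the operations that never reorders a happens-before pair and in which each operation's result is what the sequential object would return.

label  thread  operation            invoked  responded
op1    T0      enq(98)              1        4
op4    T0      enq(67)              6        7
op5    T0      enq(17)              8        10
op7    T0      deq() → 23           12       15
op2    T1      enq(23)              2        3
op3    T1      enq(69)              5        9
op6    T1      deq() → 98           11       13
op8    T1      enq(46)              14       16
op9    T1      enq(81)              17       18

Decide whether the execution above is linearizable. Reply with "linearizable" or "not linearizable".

a witness: op1, op2, op3, op4, op5, op6, op7, op8, op9
1. op1 enq(98), leaving queue <98>
2. op2 enq(23), leaving queue <98,23>
3. op3 enq(69), leaving queue <98,23,69>
4. op4 enq(67), leaving queue <98,23,69,67>
5. op5 enq(17), leaving queue <98,23,69,67,17>
6. op6 deq() → 98, leaving queue <23,69,67,17>
7. op7 deq() → 23, leaving queue <69,67,17>
8. op8 enq(46), leaving queue <69,67,17,46>
9. op9 enq(81), leaving queue <69,67,17,46,81>

linearizable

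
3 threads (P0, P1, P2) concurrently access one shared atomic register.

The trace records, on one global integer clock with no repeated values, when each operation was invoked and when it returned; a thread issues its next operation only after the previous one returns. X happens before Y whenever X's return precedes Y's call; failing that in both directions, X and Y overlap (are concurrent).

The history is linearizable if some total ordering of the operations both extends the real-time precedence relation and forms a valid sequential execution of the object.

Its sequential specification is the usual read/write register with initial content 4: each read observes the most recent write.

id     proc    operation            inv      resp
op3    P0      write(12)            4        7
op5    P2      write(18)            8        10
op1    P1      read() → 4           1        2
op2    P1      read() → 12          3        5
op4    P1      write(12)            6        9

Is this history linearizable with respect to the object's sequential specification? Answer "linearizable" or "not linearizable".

one valid linearization: op1, op3, op2, op4, op5
1. op1 read() → 4, leaving value 4
2. op3 write(12), leaving value 12
3. op2 read() → 12, leaving value 12
4. op4 write(12), leaving value 12
5. op5 write(18), leaving value 18

linearizable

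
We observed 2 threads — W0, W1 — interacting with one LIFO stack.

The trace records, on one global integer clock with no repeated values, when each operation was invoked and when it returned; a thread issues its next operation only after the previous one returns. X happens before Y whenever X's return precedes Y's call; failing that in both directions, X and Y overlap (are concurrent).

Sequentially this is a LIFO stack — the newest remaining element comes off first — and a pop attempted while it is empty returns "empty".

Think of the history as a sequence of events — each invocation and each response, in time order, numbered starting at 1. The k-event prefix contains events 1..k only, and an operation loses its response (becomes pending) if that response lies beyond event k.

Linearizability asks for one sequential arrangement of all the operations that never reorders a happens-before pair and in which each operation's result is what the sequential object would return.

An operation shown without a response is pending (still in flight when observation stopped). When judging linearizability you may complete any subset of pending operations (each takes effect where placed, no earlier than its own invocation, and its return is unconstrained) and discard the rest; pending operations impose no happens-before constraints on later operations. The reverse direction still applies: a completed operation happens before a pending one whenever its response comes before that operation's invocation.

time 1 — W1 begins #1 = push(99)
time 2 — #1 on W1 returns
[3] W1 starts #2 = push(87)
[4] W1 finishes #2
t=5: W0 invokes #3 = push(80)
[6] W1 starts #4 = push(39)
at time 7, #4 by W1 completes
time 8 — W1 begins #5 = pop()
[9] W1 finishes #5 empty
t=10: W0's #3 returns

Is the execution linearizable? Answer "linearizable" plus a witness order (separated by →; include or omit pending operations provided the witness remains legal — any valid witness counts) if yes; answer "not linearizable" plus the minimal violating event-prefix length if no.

not linearizable — minimal violating prefix: 9 events

events 1..8 are fine; event 9 — the response of #5 at time 9 — makes the prefix non-linearizable
the sole real-time-consistent order of 4 completed operations fails the LIFO stack replay
include/drop combinations of the 1 pending operation (#3) were all tried; none helps
e.g. #1, #2, #4, #5 (pending dropped): illegal at step 4, since #5 pop() → empty cannot apply there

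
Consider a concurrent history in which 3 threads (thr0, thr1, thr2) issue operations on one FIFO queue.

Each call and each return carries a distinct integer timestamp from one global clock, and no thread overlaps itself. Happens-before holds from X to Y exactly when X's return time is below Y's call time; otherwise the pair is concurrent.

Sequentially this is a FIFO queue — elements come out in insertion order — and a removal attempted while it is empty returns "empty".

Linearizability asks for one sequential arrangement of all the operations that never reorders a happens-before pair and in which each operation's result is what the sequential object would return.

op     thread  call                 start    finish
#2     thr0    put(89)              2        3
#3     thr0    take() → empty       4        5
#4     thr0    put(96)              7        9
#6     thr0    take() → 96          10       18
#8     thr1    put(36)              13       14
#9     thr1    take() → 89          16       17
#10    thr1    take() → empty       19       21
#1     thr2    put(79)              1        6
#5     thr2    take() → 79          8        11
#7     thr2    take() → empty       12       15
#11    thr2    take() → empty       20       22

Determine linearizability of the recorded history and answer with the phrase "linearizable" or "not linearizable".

not linearizable

already the first 5 events (up to #3's response at time 5) admit no linearization; the first 4 still do
the sole real-time-consistent order of 2 completed operations fails the FIFO queue replay
no escape via the 1 pending operation (#1): every completion choice fails
one such order, #2, #3 (pending dropped), breaks at step 2 where #3 take() → empty is illegal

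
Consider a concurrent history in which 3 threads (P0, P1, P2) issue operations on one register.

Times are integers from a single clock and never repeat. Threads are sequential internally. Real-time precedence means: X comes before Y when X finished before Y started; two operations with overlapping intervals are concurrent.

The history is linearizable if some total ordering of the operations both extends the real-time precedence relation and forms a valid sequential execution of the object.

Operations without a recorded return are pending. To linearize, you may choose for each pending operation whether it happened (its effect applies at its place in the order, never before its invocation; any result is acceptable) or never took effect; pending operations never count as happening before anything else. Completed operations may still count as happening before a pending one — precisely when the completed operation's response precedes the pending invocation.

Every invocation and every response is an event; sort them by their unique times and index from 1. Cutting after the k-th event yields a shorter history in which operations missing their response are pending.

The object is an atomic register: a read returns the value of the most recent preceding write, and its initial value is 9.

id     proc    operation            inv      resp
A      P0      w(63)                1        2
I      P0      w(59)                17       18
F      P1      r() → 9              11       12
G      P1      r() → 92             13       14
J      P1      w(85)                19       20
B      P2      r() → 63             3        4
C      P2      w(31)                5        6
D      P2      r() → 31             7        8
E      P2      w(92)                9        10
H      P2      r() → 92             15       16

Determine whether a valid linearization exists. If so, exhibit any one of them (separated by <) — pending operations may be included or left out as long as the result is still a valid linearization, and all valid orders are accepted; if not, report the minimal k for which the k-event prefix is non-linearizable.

events 1..11 are fine; event 12 — the response of F at time 12 — makes the prefix non-linearizable
the completed operations (6 total) allow one real-time order; the register replay rejects it
for example A, B, C, D, E, F fails at step 6: F r() → 9 is not legal there

not linearizable — minimal violating prefix: 12 events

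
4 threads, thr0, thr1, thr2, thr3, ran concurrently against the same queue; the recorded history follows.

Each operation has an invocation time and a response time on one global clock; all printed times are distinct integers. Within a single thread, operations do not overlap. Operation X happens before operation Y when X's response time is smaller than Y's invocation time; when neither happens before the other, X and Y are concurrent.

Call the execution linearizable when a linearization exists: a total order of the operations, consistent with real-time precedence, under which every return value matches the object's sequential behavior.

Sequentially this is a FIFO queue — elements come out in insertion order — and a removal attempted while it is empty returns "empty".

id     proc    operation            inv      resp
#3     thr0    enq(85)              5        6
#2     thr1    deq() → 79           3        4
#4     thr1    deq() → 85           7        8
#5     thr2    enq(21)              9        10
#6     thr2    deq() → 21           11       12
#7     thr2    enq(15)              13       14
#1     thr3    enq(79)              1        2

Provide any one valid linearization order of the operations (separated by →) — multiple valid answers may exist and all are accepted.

after step 1 (#1 enq(79)): queue <79>
after step 2 (#2 deq() → 79): queue <>
after step 3 (#3 enq(85)): queue <85>
after step 4 (#4 deq() → 85): queue <>
after step 5 (#5 enq(21)): queue <21>
after step 6 (#6 deq() → 21): queue <>
after step 7 (#7 enq(15)): queue <15>

#1 → #2 → #3 → #4 → #5 → #6 → #7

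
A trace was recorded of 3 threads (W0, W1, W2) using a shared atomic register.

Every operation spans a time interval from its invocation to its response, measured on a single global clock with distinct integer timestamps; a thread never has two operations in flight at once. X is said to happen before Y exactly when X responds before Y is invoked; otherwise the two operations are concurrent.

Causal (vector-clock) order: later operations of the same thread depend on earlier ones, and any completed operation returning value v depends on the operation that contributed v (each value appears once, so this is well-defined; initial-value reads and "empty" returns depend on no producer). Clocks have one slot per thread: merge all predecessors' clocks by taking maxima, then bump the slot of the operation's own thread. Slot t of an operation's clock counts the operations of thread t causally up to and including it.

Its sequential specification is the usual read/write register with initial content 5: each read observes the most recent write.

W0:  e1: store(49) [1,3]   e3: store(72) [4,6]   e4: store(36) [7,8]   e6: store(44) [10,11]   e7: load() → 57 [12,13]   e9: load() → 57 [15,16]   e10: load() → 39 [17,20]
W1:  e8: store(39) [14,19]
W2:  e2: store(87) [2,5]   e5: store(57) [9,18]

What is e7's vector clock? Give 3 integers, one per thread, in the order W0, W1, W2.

(5, 0, 2)

no predecessors for e2 (invoked 2): W2 increments from zero → (0, 0, 1)
no predecessors for e8 (invoked 14): W1 increments from zero → (0, 1, 0)
no predecessors for e1 (invoked 1): W0 increments from zero → (1, 0, 0)
e5 (invocation 9): componentwise max over VC(e2)=(0, 0, 1), +1 at W2, giving (0, 0, 2)
e3 (invocation 4): componentwise max over VC(e1)=(1, 0, 0), +1 at W0, giving (2, 0, 0)
e4 (invocation 7): componentwise max over VC(e3)=(2, 0, 0), +1 at W0, giving (3, 0, 0)
e6 (invocation 10): componentwise max over VC(e4)=(3, 0, 0), +1 at W0, giving (4, 0, 0)
e7 (invocation 12): componentwise max over VC(e5)=(0, 0, 2), VC(e6)=(4, 0, 0), +1 at W0, giving (5, 0, 2)
e9 (invocation 15): componentwise max over VC(e5)=(0, 0, 2), VC(e7)=(5, 0, 2), +1 at W0, giving (6, 0, 2)
e10 (invocation 17): componentwise max over VC(e8)=(0, 1, 0), VC(e9)=(6, 0, 2), +1 at W0, giving (7, 1, 2)
target: VC(e7) = (5, 0, 2)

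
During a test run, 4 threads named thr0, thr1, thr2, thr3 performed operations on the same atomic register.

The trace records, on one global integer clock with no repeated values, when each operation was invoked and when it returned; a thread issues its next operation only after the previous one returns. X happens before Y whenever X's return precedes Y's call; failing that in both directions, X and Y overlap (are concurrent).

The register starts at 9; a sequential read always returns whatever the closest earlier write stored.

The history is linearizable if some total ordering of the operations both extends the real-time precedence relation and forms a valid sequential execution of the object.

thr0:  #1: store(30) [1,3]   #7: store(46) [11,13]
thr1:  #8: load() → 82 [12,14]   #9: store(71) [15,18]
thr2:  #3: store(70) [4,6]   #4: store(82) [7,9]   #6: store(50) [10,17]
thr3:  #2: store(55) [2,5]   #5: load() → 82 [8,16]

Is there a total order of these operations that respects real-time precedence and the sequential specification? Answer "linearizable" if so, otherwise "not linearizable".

a witness: #1, #2, #3, #4, #5, #8, #6, #7, #9
step 1: #1 store(30) — value 30
step 2: #2 store(55) — value 55
step 3: #3 store(70) — value 70
step 4: #4 store(82) — value 82
step 5: #5 load() → 82 — value 82
step 6: #8 load() → 82 — value 82
step 7: #6 store(50) — value 50
step 8: #7 store(46) — value 46
step 9: #9 store(71) — value 71

linearizable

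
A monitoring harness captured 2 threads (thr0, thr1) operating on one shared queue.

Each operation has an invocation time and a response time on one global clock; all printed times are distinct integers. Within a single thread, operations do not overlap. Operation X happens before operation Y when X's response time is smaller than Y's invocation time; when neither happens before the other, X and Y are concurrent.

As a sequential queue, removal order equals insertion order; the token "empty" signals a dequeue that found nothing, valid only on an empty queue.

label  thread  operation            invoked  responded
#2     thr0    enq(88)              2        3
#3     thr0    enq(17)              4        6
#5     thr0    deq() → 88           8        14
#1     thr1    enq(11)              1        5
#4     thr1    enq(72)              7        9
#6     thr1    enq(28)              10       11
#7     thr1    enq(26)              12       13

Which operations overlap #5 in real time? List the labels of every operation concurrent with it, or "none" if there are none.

#4, #6, #7

#5 spans [8,14]; an op avoiding the whole window 8..14 is ordered, any other is concurrent
#1 [1,5]: before
#2 [2,3]: before
#3 [4,6]: before
#4 [7,9]: concurrent
#6 [10,11]: concurrent
#7 [12,13]: concurrent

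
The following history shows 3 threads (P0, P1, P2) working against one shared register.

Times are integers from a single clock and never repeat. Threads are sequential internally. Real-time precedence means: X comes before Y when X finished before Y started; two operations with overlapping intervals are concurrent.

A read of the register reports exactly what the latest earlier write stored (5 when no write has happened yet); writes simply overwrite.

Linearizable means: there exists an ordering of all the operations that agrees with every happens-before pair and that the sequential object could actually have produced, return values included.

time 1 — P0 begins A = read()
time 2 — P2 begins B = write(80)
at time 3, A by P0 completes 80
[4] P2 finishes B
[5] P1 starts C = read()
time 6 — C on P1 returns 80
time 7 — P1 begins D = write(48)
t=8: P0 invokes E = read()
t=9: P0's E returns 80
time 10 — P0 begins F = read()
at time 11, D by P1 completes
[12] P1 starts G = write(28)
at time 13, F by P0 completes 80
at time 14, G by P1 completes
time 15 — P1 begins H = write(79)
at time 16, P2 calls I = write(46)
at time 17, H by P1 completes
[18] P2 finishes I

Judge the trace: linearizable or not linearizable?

one valid linearization: B, A, C, E, F, D, G, H, I
step 1: B write(80) — value 80
step 2: A read() → 80 — value 80
step 3: C read() → 80 — value 80
step 4: E read() → 80 — value 80
step 5: F read() → 80 — value 80
step 6: D write(48) — value 48
step 7: G write(28) — value 28
step 8: H write(79) — value 79
step 9: I write(46) — value 46

linearizable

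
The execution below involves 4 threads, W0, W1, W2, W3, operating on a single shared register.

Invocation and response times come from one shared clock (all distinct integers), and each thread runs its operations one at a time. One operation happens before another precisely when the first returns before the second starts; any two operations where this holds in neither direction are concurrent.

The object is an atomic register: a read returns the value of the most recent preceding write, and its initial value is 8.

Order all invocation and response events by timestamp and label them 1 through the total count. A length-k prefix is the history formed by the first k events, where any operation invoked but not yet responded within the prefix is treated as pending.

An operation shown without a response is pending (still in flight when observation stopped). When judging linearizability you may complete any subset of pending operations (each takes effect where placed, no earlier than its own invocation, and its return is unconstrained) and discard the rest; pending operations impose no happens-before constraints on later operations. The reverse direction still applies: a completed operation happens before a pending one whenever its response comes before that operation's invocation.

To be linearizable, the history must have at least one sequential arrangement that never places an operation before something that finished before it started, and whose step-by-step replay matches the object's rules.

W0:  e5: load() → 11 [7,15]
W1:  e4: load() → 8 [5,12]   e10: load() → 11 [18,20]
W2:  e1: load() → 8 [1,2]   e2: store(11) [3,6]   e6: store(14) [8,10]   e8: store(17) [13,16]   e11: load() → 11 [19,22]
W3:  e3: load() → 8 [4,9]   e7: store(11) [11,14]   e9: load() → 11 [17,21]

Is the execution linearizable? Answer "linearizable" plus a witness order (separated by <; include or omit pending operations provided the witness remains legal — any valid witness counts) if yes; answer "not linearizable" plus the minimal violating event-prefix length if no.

linearizable — witness: e1 < e3 < e4 < e2 < e5 < e6 < e8 < e7 < e9 < e10 < e11

after step 1 (e1 load() → 8): value 8
after step 2 (e3 load() → 8): value 8
after step 3 (e4 load() → 8): value 8
after step 4 (e2 store(11)): value 11
after step 5 (e5 load() → 11): value 11
after step 6 (e6 store(14)): value 14
after step 7 (e8 store(17)): value 17
after step 8 (e7 store(11)): value 11
after step 9 (e9 load() → 11): value 11
after step 10 (e10 load() → 11): value 11
after step 11 (e11 load() → 11): value 11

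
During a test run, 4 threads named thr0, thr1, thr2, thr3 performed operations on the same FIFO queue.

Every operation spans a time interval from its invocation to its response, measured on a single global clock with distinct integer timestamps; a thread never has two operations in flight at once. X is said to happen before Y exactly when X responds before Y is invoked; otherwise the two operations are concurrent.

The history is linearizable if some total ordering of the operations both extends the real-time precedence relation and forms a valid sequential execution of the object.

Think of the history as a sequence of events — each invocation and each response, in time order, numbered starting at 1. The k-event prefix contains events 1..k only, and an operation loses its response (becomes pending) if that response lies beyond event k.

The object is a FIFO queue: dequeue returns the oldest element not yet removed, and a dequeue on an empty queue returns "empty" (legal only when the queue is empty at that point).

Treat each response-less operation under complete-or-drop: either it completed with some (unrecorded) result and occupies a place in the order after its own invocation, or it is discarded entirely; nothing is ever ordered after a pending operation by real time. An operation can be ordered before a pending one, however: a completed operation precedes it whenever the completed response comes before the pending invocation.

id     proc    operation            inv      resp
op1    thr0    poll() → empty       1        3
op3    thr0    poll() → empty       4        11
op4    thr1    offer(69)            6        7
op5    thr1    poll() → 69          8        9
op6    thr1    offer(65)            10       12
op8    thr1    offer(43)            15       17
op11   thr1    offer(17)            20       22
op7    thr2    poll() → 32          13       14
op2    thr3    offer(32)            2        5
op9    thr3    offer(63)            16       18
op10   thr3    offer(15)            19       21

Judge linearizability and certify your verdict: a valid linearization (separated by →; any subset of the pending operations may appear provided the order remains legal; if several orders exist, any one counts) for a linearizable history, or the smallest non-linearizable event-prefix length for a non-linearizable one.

not linearizable — minimal violating prefix: 11 events

the violation lands at event 11, op3's response at time 11: events 1..10 linearize, events 1..11 do not
the 5 completed operations admit 7 real-time orders; each fails the FIFO queue replay
every completion of the 1 pending operation (op6) was checked; none linearizes
e.g. op1, op2, op3, op4, op5 (pending dropped): illegal at step 3, since op3 poll() → empty cannot apply there
e.g. op1, op2, op4, op3, op5 (pending dropped): illegal at step 4, since op3 poll() → empty cannot apply there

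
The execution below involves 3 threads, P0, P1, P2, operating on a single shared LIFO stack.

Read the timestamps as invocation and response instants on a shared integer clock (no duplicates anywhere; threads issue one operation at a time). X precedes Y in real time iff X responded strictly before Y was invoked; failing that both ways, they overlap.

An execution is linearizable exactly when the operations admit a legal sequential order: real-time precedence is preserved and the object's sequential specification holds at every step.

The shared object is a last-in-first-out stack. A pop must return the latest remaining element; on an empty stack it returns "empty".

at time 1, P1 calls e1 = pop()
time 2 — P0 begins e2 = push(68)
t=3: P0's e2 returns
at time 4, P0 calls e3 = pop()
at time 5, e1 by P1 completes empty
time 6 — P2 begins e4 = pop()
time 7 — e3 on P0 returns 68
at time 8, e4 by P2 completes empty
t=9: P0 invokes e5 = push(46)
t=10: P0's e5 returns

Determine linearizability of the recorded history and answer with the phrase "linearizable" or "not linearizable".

linearizable

a witness: e1, e2, e3, e4, e5
step 1: e1 pop() → empty — stack <>
step 2: e2 push(68) — stack <68>
step 3: e3 pop() → 68 — stack <>
step 4: e4 pop() → empty — stack <>
step 5: e5 push(46) — stack <46>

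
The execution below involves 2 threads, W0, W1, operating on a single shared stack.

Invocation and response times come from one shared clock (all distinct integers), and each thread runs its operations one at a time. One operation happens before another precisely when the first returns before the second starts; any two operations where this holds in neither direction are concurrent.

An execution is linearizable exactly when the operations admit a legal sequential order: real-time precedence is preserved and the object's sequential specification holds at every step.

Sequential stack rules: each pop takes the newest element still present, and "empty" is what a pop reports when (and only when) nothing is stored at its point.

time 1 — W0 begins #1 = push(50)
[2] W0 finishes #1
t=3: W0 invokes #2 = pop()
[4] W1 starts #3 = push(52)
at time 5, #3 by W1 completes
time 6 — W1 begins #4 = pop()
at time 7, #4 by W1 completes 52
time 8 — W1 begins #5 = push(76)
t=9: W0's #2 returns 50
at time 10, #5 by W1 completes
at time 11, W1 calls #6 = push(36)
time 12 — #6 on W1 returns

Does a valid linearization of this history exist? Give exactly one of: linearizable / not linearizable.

linearizable

witness order: #1, #2, #3, #4, #5, #6
1. #1 push(50), leaving stack <50>
2. #2 pop() → 50, leaving stack <>
3. #3 push(52), leaving stack <52>
4. #4 pop() → 52, leaving stack <>
5. #5 push(76), leaving stack <76>
6. #6 push(36), leaving stack <76,36>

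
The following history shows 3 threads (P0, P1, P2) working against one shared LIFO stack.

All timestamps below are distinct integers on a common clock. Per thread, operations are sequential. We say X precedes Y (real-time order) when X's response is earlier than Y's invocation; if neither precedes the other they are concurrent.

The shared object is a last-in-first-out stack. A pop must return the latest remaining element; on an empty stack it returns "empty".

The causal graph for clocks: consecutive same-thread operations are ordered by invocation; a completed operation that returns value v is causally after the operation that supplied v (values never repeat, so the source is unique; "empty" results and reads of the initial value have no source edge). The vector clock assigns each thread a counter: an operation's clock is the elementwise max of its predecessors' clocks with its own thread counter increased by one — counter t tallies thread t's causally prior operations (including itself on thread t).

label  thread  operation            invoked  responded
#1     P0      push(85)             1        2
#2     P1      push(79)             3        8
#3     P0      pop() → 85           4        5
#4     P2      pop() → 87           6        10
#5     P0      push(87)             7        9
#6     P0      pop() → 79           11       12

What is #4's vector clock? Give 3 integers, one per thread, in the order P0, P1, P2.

#2 (invocation 3): nothing precedes it; P1's component alone gives (0, 1, 0)
#1 (invocation 1): nothing precedes it; P0's component alone gives (1, 0, 0)
#3, invoked 4, takes VC(#1)=(1, 0, 0) under max, adds 1 for P0 → (2, 0, 0)
#5, invoked 7, takes VC(#3)=(2, 0, 0) under max, adds 1 for P0 → (3, 0, 0)
#4, invoked 6, takes VC(#5)=(3, 0, 0) under max, adds 1 for P2 → (3, 0, 1)
#6, invoked 11, takes VC(#2)=(0, 1, 0), VC(#5)=(3, 0, 0) under max, adds 1 for P0 → (4, 1, 0)
target: VC(#4) = (3, 0, 1)

(3, 0, 1)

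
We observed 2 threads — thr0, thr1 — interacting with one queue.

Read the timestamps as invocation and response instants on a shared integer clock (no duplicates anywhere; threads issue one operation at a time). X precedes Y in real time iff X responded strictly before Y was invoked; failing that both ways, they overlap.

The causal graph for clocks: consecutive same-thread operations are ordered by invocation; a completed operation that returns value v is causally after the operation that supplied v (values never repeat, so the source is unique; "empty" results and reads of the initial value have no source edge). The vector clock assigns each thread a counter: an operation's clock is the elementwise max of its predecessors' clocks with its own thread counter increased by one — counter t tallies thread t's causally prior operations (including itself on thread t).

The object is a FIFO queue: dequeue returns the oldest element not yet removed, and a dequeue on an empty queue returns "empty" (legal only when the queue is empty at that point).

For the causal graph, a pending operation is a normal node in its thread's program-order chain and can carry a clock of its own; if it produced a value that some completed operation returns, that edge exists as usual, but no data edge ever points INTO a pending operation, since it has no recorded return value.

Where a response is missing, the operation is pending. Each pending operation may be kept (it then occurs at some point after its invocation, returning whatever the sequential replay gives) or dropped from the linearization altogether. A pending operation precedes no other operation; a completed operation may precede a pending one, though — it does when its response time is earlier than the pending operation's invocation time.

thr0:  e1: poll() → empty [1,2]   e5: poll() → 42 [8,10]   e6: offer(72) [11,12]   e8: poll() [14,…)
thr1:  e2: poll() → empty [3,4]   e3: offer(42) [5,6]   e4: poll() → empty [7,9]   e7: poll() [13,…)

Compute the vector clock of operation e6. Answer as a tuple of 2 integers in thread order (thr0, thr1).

invoked at 3, e2 has no predecessors; its own thr1 bump gives (0, 1)
invoked at 1, e1 has no predecessors; its own thr0 bump gives (1, 0)
merge at e3 (invoked 5): VC(e2)=(0, 1), own-thread bump on thr1 → (0, 2)
merge at e4 (invoked 7): VC(e3)=(0, 2), own-thread bump on thr1 → (0, 3)
merge at e7 (invoked 13): VC(e4)=(0, 3), own-thread bump on thr1 → (0, 4)
merge at e5 (invoked 8): VC(e1)=(1, 0), VC(e3)=(0, 2), own-thread bump on thr0 → (2, 2)
merge at e6 (invoked 11): VC(e5)=(2, 2), own-thread bump on thr0 → (3, 2)
merge at e8 (invoked 14): VC(e6)=(3, 2), own-thread bump on thr0 → (4, 2)
target: VC(e6) = (3, 2)

(3, 2)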